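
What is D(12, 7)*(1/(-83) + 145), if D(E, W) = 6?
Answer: 72204/83 ≈ 869.93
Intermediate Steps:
D(12, 7)*(1/(-83) + 145) = 6*(1/(-83) + 145) = 6*(-1/83 + 145) = 6*(12034/83) = 72204/83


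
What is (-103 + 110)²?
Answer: 49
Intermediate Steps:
(-103 + 110)² = 7² = 49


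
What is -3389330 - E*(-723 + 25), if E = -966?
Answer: -4063598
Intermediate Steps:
-3389330 - E*(-723 + 25) = -3389330 - (-966)*(-723 + 25) = -3389330 - (-966)*(-698) = -3389330 - 1*674268 = -3389330 - 674268 = -4063598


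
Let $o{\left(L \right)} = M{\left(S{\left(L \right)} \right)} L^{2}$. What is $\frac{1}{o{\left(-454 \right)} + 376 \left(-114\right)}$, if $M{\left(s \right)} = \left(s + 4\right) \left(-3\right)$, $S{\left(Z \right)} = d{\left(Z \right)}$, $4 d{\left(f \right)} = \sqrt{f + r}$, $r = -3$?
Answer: $\frac{i}{3 \left(- 838752 i + 51529 \sqrt{457}\right)} \approx -1.4585 \cdot 10^{-7} + 1.9155 \cdot 10^{-7} i$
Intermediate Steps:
$d{\left(f \right)} = \frac{\sqrt{-3 + f}}{4}$ ($d{\left(f \right)} = \frac{\sqrt{f - 3}}{4} = \frac{\sqrt{-3 + f}}{4}$)
$S{\left(Z \right)} = \frac{\sqrt{-3 + Z}}{4}$
$M{\left(s \right)} = -12 - 3 s$ ($M{\left(s \right)} = \left(4 + s\right) \left(-3\right) = -12 - 3 s$)
$o{\left(L \right)} = L^{2} \left(-12 - \frac{3 \sqrt{-3 + L}}{4}\right)$ ($o{\left(L \right)} = \left(-12 - 3 \frac{\sqrt{-3 + L}}{4}\right) L^{2} = \left(-12 - \frac{3 \sqrt{-3 + L}}{4}\right) L^{2} = L^{2} \left(-12 - \frac{3 \sqrt{-3 + L}}{4}\right)$)
$\frac{1}{o{\left(-454 \right)} + 376 \left(-114\right)} = \frac{1}{\frac{3 \left(-454\right)^{2} \left(-16 - \sqrt{-3 - 454}\right)}{4} + 376 \left(-114\right)} = \frac{1}{\frac{3}{4} \cdot 206116 \left(-16 - \sqrt{-457}\right) - 42864} = \frac{1}{\frac{3}{4} \cdot 206116 \left(-16 - i \sqrt{457}\right) - 42864} = \frac{1}{\left(-2473392 - 154587 i \sqrt{457}\right) - 42864} = \frac{1}{-2516256 - 154587 i \sqrt{457}}$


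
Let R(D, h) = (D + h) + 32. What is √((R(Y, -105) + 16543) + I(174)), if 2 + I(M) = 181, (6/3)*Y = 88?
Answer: √16693 ≈ 129.20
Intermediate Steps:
Y = 44 (Y = (½)*88 = 44)
I(M) = 179 (I(M) = -2 + 181 = 179)
R(D, h) = 32 + D + h
√((R(Y, -105) + 16543) + I(174)) = √(((32 + 44 - 105) + 16543) + 179) = √((-29 + 16543) + 179) = √(16514 + 179) = √16693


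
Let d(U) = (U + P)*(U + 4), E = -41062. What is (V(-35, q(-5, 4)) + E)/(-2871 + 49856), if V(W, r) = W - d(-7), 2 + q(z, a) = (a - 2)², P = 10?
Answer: -41088/46985 ≈ -0.87449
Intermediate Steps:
d(U) = (4 + U)*(10 + U) (d(U) = (U + 10)*(U + 4) = (10 + U)*(4 + U) = (4 + U)*(10 + U))
q(z, a) = -2 + (-2 + a)² (q(z, a) = -2 + (a - 2)² = -2 + (-2 + a)²)
V(W, r) = 9 + W (V(W, r) = W - (40 + (-7)² + 14*(-7)) = W - (40 + 49 - 98) = W - 1*(-9) = W + 9 = 9 + W)
(V(-35, q(-5, 4)) + E)/(-2871 + 49856) = ((9 - 35) - 41062)/(-2871 + 49856) = (-26 - 41062)/46985 = -41088*1/46985 = -41088/46985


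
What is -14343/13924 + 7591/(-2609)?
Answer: -143117971/36327716 ≈ -3.9396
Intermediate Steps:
-14343/13924 + 7591/(-2609) = -14343*1/13924 + 7591*(-1/2609) = -14343/13924 - 7591/2609 = -143117971/36327716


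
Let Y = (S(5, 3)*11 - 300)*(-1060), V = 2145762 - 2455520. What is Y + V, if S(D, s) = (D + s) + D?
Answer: -143338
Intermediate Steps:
S(D, s) = s + 2*D
V = -309758
Y = 166420 (Y = ((3 + 2*5)*11 - 300)*(-1060) = ((3 + 10)*11 - 300)*(-1060) = (13*11 - 300)*(-1060) = (143 - 300)*(-1060) = -157*(-1060) = 166420)
Y + V = 166420 - 309758 = -143338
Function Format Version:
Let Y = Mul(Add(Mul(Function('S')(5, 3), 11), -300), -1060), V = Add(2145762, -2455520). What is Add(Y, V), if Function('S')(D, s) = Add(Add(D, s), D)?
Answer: -143338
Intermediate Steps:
Function('S')(D, s) = Add(s, Mul(2, D))
V = -309758
Y = 166420 (Y = Mul(Add(Mul(Add(3, Mul(2, 5)), 11), -300), -1060) = Mul(Add(Mul(Add(3, 10), 11), -300), -1060) = Mul(Add(Mul(13, 11), -300), -1060) = Mul(Add(143, -300), -1060) = Mul(-157, -1060) = 166420)
Add(Y, V) = Add(166420, -309758) = -143338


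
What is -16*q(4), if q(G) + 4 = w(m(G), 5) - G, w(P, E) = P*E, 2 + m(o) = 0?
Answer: 288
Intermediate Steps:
m(o) = -2 (m(o) = -2 + 0 = -2)
w(P, E) = E*P
q(G) = -14 - G (q(G) = -4 + (5*(-2) - G) = -4 + (-10 - G) = -14 - G)
-16*q(4) = -16*(-14 - 1*4) = -16*(-14 - 4) = -16*(-18) = 288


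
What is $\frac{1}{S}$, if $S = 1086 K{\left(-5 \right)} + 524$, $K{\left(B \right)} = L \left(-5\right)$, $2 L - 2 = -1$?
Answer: $- \frac{1}{2191} \approx -0.00045641$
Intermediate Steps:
$L = \frac{1}{2}$ ($L = 1 + \frac{1}{2} \left(-1\right) = 1 - \frac{1}{2} = \frac{1}{2} \approx 0.5$)
$K{\left(B \right)} = - \frac{5}{2}$ ($K{\left(B \right)} = \frac{1}{2} \left(-5\right) = - \frac{5}{2}$)
$S = -2191$ ($S = 1086 \left(- \frac{5}{2}\right) + 524 = -2715 + 524 = -2191$)
$\frac{1}{S} = \frac{1}{-2191} = - \frac{1}{2191}$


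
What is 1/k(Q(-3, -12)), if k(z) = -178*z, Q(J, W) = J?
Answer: 1/534 ≈ 0.0018727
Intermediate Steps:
1/k(Q(-3, -12)) = 1/(-178*(-3)) = 1/534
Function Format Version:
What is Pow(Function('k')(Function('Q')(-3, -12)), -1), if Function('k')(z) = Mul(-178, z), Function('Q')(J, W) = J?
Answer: Rational(1, 534) ≈ 0.0018727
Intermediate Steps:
Pow(Function('k')(Function('Q')(-3, -12)), -1) = Pow(Mul(-178, -3), -1) = Pow(534, -1) = Rational(1, 534)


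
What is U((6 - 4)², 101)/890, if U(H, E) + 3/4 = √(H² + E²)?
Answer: -3/3560 + √10217/890 ≈ 0.11273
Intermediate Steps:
U(H, E) = -¾ + √(E² + H²) (U(H, E) = -¾ + √(H² + E²) = -¾ + √(E² + H²))
U((6 - 4)², 101)/890 = (-¾ + √(101² + ((6 - 4)²)²))/890 = (-¾ + √(10201 + (2²)²))*(1/890) = (-¾ + √(10201 + 4²))*(1/890) = (-¾ + √(10201 + 16))*(1/890) = (-¾ + √10217)*(1/890) = -3/3560 + √10217/890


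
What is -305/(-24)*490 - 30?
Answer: 74365/12 ≈ 6197.1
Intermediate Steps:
-305/(-24)*490 - 30 = -305*(-1/24)*490 - 30 = (305/24)*490 - 30 = 74725/12 - 30 = 74365/12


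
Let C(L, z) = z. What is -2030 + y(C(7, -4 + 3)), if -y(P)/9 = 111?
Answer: -3029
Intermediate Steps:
y(P) = -999 (y(P) = -9*111 = -999)
-2030 + y(C(7, -4 + 3)) = -2030 - 999 = -3029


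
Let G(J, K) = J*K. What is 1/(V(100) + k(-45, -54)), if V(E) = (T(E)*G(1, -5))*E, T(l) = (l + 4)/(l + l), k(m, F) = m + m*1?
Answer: -1/350 ≈ -0.0028571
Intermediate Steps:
k(m, F) = 2*m (k(m, F) = m + m = 2*m)
T(l) = (4 + l)/(2*l) (T(l) = (4 + l)/((2*l)) = (4 + l)*(1/(2*l)) = (4 + l)/(2*l))
V(E) = -10 - 5*E/2 (V(E) = (((4 + E)/(2*E))*(1*(-5)))*E = (((4 + E)/(2*E))*(-5))*E = (-5*(4 + E)/(2*E))*E = -10 - 5*E/2)
1/(V(100) + k(-45, -54)) = 1/((-10 - 5/2*100) + 2*(-45)) = 1/((-10 - 250) - 90) = 1/(-260 - 90) = 1/(-350) = -1/350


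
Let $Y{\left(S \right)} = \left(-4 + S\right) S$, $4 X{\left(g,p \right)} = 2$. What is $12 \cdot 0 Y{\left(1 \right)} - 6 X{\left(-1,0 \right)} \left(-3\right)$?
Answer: $9$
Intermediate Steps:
$X{\left(g,p \right)} = \frac{1}{2}$ ($X{\left(g,p \right)} = \frac{1}{4} \cdot 2 = \frac{1}{2}$)
$Y{\left(S \right)} = S \left(-4 + S\right)$
$12 \cdot 0 Y{\left(1 \right)} - 6 X{\left(-1,0 \right)} \left(-3\right) = 12 \cdot 0 \cdot 1 \left(-4 + 1\right) - 6 \cdot \frac{1}{2} \left(-3\right) = 0 \cdot 1 \left(-3\right) - 3 \left(-3\right) = 0 \left(-3\right) - -9 = 0 + 9 = 9$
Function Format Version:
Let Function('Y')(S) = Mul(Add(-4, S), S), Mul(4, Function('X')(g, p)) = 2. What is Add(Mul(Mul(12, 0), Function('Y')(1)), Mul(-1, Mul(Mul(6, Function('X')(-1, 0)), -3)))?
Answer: 9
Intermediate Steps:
Function('X')(g, p) = Rational(1, 2) (Function('X')(g, p) = Mul(Rational(1, 4), 2) = Rational(1, 2))
Function('Y')(S) = Mul(S, Add(-4, S))
Add(Mul(Mul(12, 0), Function('Y')(1)), Mul(-1, Mul(Mul(6, Function('X')(-1, 0)), -3))) = Add(Mul(Mul(12, 0), Mul(1, Add(-4, 1))), Mul(-1, Mul(Mul(6, Rational(1, 2)), -3))) = Add(Mul(0, Mul(1, -3)), Mul(-1, Mul(3, -3))) = Add(Mul(0, -3), Mul(-1, -9)) = Add(0, 9) = 9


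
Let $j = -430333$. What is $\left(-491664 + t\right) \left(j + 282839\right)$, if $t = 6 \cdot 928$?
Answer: $71696243424$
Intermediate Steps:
$t = 5568$
$\left(-491664 + t\right) \left(j + 282839\right) = \left(-491664 + 5568\right) \left(-430333 + 282839\right) = \left(-486096\right) \left(-147494\right) = 71696243424$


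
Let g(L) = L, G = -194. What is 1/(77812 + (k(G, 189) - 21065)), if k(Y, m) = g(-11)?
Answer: 1/56736 ≈ 1.7625e-5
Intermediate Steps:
k(Y, m) = -11
1/(77812 + (k(G, 189) - 21065)) = 1/(77812 + (-11 - 21065)) = 1/(77812 - 21076) = 1/56736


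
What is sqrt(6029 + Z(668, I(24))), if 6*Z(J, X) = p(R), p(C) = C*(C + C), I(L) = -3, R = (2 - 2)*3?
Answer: sqrt(6029) ≈ 77.647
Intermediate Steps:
R = 0 (R = 0*3 = 0)
p(C) = 2*C**2 (p(C) = C*(2*C) = 2*C**2)
Z(J, X) = 0 (Z(J, X) = (2*0**2)/6 = (2*0)/6 = (1/6)*0 = 0)
sqrt(6029 + Z(668, I(24))) = sqrt(6029 + 0) = sqrt(6029)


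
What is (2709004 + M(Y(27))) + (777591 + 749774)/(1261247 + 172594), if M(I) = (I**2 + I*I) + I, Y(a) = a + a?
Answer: 3892722119855/1433841 ≈ 2.7149e+6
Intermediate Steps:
Y(a) = 2*a
M(I) = I + 2*I**2 (M(I) = (I**2 + I**2) + I = 2*I**2 + I = I + 2*I**2)
(2709004 + M(Y(27))) + (777591 + 749774)/(1261247 + 172594) = (2709004 + (2*27)*(1 + 2*(2*27))) + (777591 + 749774)/(1261247 + 172594) = (2709004 + 54*(1 + 2*54)) + 1527365/1433841 = (2709004 + 54*(1 + 108)) + 1527365*(1/1433841) = (2709004 + 54*109) + 1527365/1433841 = (2709004 + 5886) + 1527365/1433841 = 2714890 + 1527365/1433841 = 3892722119855/1433841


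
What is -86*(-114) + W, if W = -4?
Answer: 9800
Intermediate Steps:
-86*(-114) + W = -86*(-114) - 4 = 9804 - 4 = 9800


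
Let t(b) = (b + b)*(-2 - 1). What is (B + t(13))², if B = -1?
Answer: 6241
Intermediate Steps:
t(b) = -6*b (t(b) = (2*b)*(-3) = -6*b)
(B + t(13))² = (-1 - 6*13)² = (-1 - 78)² = (-79)² = 6241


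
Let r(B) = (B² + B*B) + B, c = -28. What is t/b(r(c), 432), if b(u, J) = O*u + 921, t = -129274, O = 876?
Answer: -129274/1349961 ≈ -0.095761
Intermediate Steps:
r(B) = B + 2*B² (r(B) = (B² + B²) + B = 2*B² + B = B + 2*B²)
b(u, J) = 921 + 876*u (b(u, J) = 876*u + 921 = 921 + 876*u)
t/b(r(c), 432) = -129274/(921 + 876*(-28*(1 + 2*(-28)))) = -129274/(921 + 876*(-28*(1 - 56))) = -129274/(921 + 876*(-28*(-55))) = -129274/(921 + 876*1540) = -129274/(921 + 1349040) = -129274/1349961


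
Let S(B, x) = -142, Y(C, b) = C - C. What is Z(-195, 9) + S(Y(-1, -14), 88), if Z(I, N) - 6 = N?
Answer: -127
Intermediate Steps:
Y(C, b) = 0
Z(I, N) = 6 + N
Z(-195, 9) + S(Y(-1, -14), 88) = (6 + 9) - 142 = 15 - 142 = -127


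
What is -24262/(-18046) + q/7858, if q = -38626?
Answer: -18085500/5064481 ≈ -3.5710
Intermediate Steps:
-24262/(-18046) + q/7858 = -24262/(-18046) - 38626/7858 = -24262*(-1/18046) - 38626*1/7858 = 1733/1289 - 19313/3929 = -18085500/5064481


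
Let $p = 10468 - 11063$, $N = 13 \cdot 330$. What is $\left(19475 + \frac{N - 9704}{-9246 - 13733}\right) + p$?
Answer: $\frac{433848934}{22979} \approx 18880.0$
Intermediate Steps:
$N = 4290$
$p = -595$
$\left(19475 + \frac{N - 9704}{-9246 - 13733}\right) + p = \left(19475 + \frac{4290 - 9704}{-9246 - 13733}\right) - 595 = \left(19475 - \frac{5414}{-22979}\right) - 595 = \left(19475 - - \frac{5414}{22979}\right) - 595 = \left(19475 + \frac{5414}{22979}\right) - 595 = \frac{447521439}{22979} - 595 = \frac{433848934}{22979}$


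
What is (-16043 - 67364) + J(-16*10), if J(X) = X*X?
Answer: -57807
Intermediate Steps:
J(X) = X²
(-16043 - 67364) + J(-16*10) = (-16043 - 67364) + (-16*10)² = -83407 + (-160)² = -83407 + 25600 = -57807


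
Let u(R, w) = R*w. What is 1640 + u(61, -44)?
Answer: -1044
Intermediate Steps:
1640 + u(61, -44) = 1640 + 61*(-44) = 1640 - 2684 = -1044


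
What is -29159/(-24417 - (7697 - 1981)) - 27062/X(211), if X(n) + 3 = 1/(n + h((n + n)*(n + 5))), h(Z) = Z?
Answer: 37255397612145/4129546852 ≈ 9021.7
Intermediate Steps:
X(n) = -3 + 1/(n + 2*n*(5 + n)) (X(n) = -3 + 1/(n + (n + n)*(n + 5)) = -3 + 1/(n + (2*n)*(5 + n)) = -3 + 1/(n + 2*n*(5 + n)))
-29159/(-24417 - (7697 - 1981)) - 27062/X(211) = -29159/(-24417 - (7697 - 1981)) - 27062*211*(11 + 2*211)/(1 - 33*211 - 6*211**2) = -29159/(-24417 - 1*5716) - 27062*211*(11 + 422)/(1 - 6963 - 6*44521) = -29159/(-24417 - 5716) - 27062*91363/(1 - 6963 - 267126) = -29159/(-30133) - 27062/((1/211)*(1/433)*(-274088)) = -29159*(-1/30133) - 27062/(-274088/91363) = 29159/30133 - 27062*(-91363/274088) = 29159/30133 + 1236232753/137044 = 37255397612145/4129546852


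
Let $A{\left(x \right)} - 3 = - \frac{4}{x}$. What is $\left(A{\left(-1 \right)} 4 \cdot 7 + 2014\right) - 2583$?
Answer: $-373$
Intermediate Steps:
$A{\left(x \right)} = 3 - \frac{4}{x}$
$\left(A{\left(-1 \right)} 4 \cdot 7 + 2014\right) - 2583 = \left(\left(3 - \frac{4}{-1}\right) 4 \cdot 7 + 2014\right) - 2583 = \left(\left(3 - -4\right) 4 \cdot 7 + 2014\right) - 2583 = \left(\left(3 + 4\right) 4 \cdot 7 + 2014\right) - 2583 = \left(7 \cdot 4 \cdot 7 + 2014\right) - 2583 = \left(28 \cdot 7 + 2014\right) - 2583 = \left(196 + 2014\right) - 2583 = 2210 - 2583 = -373$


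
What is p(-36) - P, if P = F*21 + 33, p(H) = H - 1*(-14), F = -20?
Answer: 365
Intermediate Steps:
p(H) = 14 + H (p(H) = H + 14 = 14 + H)
P = -387 (P = -20*21 + 33 = -420 + 33 = -387)
p(-36) - P = (14 - 36) - 1*(-387) = -22 + 387 = 365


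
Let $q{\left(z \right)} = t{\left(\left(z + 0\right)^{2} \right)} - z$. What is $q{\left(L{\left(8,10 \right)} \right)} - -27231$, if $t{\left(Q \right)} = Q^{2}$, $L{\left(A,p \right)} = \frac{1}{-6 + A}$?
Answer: $\frac{435689}{16} \approx 27231.0$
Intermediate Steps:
$q{\left(z \right)} = z^{4} - z$ ($q{\left(z \right)} = \left(\left(z + 0\right)^{2}\right)^{2} - z = \left(z^{2}\right)^{2} - z = z^{4} - z$)
$q{\left(L{\left(8,10 \right)} \right)} - -27231 = \left(\left(\frac{1}{-6 + 8}\right)^{4} - \frac{1}{-6 + 8}\right) - -27231 = \left(\left(\frac{1}{2}\right)^{4} - \frac{1}{2}\right) + 27231 = \left(\frac{1}{16} - \frac{1}{2}\right) + 27231 = - \frac{7}{16} + 27231 = \frac{435689}{16}$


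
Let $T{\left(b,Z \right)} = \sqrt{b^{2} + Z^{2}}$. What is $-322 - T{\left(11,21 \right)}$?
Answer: $-322 - \sqrt{562} \approx -345.71$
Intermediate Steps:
$T{\left(b,Z \right)} = \sqrt{Z^{2} + b^{2}}$
$-322 - T{\left(11,21 \right)} = -322 - \sqrt{21^{2} + 11^{2}} = -322 - \sqrt{441 + 121} = -322 - \sqrt{562}$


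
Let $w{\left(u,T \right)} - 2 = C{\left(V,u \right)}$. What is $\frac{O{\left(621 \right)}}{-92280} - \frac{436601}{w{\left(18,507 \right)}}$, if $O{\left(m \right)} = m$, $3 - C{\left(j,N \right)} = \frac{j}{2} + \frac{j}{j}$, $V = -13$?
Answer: $- \frac{26859697867}{645960} \approx -41581.0$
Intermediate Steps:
$C{\left(j,N \right)} = 2 - \frac{j}{2}$ ($C{\left(j,N \right)} = 3 - \left(\frac{j}{2} + \frac{j}{j}\right) = 3 - \left(j \frac{1}{2} + 1\right) = 3 - \left(\frac{j}{2} + 1\right) = 3 - \left(1 + \frac{j}{2}\right) = 2 - \frac{j}{2}$)
$w{\left(u,T \right)} = \frac{21}{2}$ ($w{\left(u,T \right)} = 2 + \left(2 - - \frac{13}{2}\right) = 2 + \left(2 + \frac{13}{2}\right) = 2 + \frac{17}{2} = \frac{21}{2}$)
$\frac{O{\left(621 \right)}}{-92280} - \frac{436601}{w{\left(18,507 \right)}} = \frac{621}{-92280} - \frac{436601}{\frac{21}{2}} = 621 \left(- \frac{1}{92280}\right) - \frac{873202}{21} = - \frac{207}{30760} - \frac{873202}{21} = - \frac{26859697867}{645960}$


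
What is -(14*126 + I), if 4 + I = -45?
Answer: -1715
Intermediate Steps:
I = -49 (I = -4 - 45 = -49)
-(14*126 + I) = -(14*126 - 49) = -(1764 - 49) = -1*1715 = -1715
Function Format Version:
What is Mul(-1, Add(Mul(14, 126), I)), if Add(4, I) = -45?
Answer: -1715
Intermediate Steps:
I = -49 (I = Add(-4, -45) = -49)
Mul(-1, Add(Mul(14, 126), I)) = Mul(-1, Add(Mul(14, 126), -49)) = Mul(-1, Add(1764, -49)) = Mul(-1, 1715) = -1715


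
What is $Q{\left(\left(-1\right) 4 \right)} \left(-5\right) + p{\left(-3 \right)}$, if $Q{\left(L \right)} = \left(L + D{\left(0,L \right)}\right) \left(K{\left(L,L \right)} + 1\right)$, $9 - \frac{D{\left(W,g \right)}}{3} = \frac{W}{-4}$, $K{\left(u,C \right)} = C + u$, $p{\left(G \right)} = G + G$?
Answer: $799$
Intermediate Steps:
$p{\left(G \right)} = 2 G$
$D{\left(W,g \right)} = 27 + \frac{3 W}{4}$ ($D{\left(W,g \right)} = 27 - 3 \frac{W}{-4} = 27 - 3 W \left(- \frac{1}{4}\right) = 27 - 3 \left(- \frac{W}{4}\right) = 27 + \frac{3 W}{4}$)
$Q{\left(L \right)} = \left(1 + 2 L\right) \left(27 + L\right)$ ($Q{\left(L \right)} = \left(L + \left(27 + \frac{3}{4} \cdot 0\right)\right) \left(\left(L + L\right) + 1\right) = \left(L + \left(27 + 0\right)\right) \left(2 L + 1\right) = \left(L + 27\right) \left(1 + 2 L\right) = \left(27 + L\right) \left(1 + 2 L\right) = \left(1 + 2 L\right) \left(27 + L\right)$)
$Q{\left(\left(-1\right) 4 \right)} \left(-5\right) + p{\left(-3 \right)} = \left(27 + 2 \left(\left(-1\right) 4\right)^{2} + 55 \left(\left(-1\right) 4\right)\right) \left(-5\right) + 2 \left(-3\right) = \left(27 + 2 \left(-4\right)^{2} + 55 \left(-4\right)\right) \left(-5\right) - 6 = \left(27 + 2 \cdot 16 - 220\right) \left(-5\right) - 6 = \left(27 + 32 - 220\right) \left(-5\right) - 6 = \left(-161\right) \left(-5\right) - 6 = 805 - 6 = 799$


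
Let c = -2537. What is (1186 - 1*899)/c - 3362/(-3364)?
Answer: 3781963/4267234 ≈ 0.88628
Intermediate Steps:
(1186 - 1*899)/c - 3362/(-3364) = (1186 - 1*899)/(-2537) - 3362/(-3364) = (1186 - 899)*(-1/2537) - 3362*(-1/3364) = 287*(-1/2537) + 1681/1682 = -287/2537 + 1681/1682 = 3781963/4267234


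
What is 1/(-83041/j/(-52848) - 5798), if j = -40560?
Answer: -2143514880/12428099357281 ≈ -0.00017247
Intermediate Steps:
1/(-83041/j/(-52848) - 5798) = 1/(-83041/(-40560)/(-52848) - 5798) = 1/(-83041*(-1/40560)*(-1/52848) - 5798) = 1/((83041/40560)*(-1/52848) - 5798) = 1/(-83041/2143514880 - 5798) = 1/(-12428099357281/2143514880) = -2143514880/12428099357281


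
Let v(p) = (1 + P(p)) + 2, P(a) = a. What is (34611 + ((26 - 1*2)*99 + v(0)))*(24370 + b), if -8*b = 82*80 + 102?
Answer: 1741285755/2 ≈ 8.7064e+8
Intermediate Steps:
v(p) = 3 + p (v(p) = (1 + p) + 2 = 3 + p)
b = -3331/4 (b = -(82*80 + 102)/8 = -(6560 + 102)/8 = -⅛*6662 = -3331/4 ≈ -832.75)
(34611 + ((26 - 1*2)*99 + v(0)))*(24370 + b) = (34611 + ((26 - 1*2)*99 + (3 + 0)))*(24370 - 3331/4) = (34611 + ((26 - 2)*99 + 3))*(94149/4) = (34611 + (24*99 + 3))*(94149/4) = (34611 + (2376 + 3))*(94149/4) = (34611 + 2379)*(94149/4) = 36990*(94149/4) = 1741285755/2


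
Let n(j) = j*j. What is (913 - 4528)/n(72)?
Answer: -1205/1728 ≈ -0.69734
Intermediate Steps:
n(j) = j²
(913 - 4528)/n(72) = (913 - 4528)/(72²) = -3615/5184 = -3615*1/5184 = -1205/1728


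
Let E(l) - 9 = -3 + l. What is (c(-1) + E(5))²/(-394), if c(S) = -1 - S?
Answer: -121/394 ≈ -0.30711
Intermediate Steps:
E(l) = 6 + l (E(l) = 9 + (-3 + l) = 6 + l)
(c(-1) + E(5))²/(-394) = ((-1 - 1*(-1)) + (6 + 5))²/(-394) = ((-1 + 1) + 11)²*(-1/394) = (0 + 11)²*(-1/394) = 11²*(-1/394) = 121*(-1/394) = -121/394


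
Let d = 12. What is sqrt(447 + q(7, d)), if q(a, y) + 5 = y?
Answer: sqrt(454) ≈ 21.307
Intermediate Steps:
q(a, y) = -5 + y
sqrt(447 + q(7, d)) = sqrt(447 + (-5 + 12)) = sqrt(447 + 7) = sqrt(454)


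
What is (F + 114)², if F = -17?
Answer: 9409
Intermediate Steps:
(F + 114)² = (-17 + 114)² = 97² = 9409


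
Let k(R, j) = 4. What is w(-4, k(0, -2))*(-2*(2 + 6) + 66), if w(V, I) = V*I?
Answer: -800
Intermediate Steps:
w(V, I) = I*V
w(-4, k(0, -2))*(-2*(2 + 6) + 66) = (4*(-4))*(-2*(2 + 6) + 66) = -16*(-2*8 + 66) = -16*(-16 + 66) = -16*50 = -800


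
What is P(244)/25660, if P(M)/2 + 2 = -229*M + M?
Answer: -27817/6415 ≈ -4.3362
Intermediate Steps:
P(M) = -4 - 456*M (P(M) = -4 + 2*(-229*M + M) = -4 + 2*(-228*M) = -4 - 456*M)
P(244)/25660 = (-4 - 456*244)/25660 = (-4 - 111264)*(1/25660) = -111268*1/25660 = -27817/6415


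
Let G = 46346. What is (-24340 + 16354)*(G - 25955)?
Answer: -162842526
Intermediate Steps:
(-24340 + 16354)*(G - 25955) = (-24340 + 16354)*(46346 - 25955) = -7986*20391 = -162842526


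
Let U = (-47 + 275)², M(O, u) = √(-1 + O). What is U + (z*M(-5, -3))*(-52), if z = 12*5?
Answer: 51984 - 3120*I*√6 ≈ 51984.0 - 7642.4*I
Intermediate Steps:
z = 60
U = 51984 (U = 228² = 51984)
U + (z*M(-5, -3))*(-52) = 51984 + (60*√(-1 - 5))*(-52) = 51984 + (60*√(-6))*(-52) = 51984 + (60*(I*√6))*(-52) = 51984 + (60*I*√6)*(-52) = 51984 - 3120*I*√6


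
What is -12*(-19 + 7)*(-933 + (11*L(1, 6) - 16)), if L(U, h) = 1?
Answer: -135072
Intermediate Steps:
-12*(-19 + 7)*(-933 + (11*L(1, 6) - 16)) = -12*(-19 + 7)*(-933 + (11*1 - 16)) = -12*(-12)*(-933 + (11 - 16)) = -(-144)*(-933 - 5) = -(-144)*(-938) = -1*135072 = -135072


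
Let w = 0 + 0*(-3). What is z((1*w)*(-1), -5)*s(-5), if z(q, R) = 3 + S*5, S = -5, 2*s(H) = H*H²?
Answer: 1375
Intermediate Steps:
s(H) = H³/2 (s(H) = (H*H²)/2 = H³/2)
w = 0 (w = 0 + 0 = 0)
z(q, R) = -22 (z(q, R) = 3 - 5*5 = 3 - 25 = -22)
z((1*w)*(-1), -5)*s(-5) = -11*(-5)³ = -11*(-125) = -22*(-125/2) = 1375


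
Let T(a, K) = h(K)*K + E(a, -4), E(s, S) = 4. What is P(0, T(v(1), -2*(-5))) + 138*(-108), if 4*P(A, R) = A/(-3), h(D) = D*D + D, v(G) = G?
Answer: -14904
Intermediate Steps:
h(D) = D + D² (h(D) = D² + D = D + D²)
T(a, K) = 4 + K²*(1 + K) (T(a, K) = (K*(1 + K))*K + 4 = K²*(1 + K) + 4 = 4 + K²*(1 + K))
P(A, R) = -A/12 (P(A, R) = (A/(-3))/4 = (A*(-⅓))/4 = (-A/3)/4 = -A/12)
P(0, T(v(1), -2*(-5))) + 138*(-108) = -1/12*0 + 138*(-108) = 0 - 14904 = -14904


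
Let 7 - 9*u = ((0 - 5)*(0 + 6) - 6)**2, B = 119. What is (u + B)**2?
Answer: 47524/81 ≈ 586.72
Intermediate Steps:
u = -1289/9 (u = 7/9 - ((0 - 5)*(0 + 6) - 6)**2/9 = 7/9 - (-5*6 - 6)**2/9 = 7/9 - (-30 - 6)**2/9 = 7/9 - 1/9*(-36)**2 = 7/9 - 1/9*1296 = 7/9 - 144 = -1289/9 ≈ -143.22)
(u + B)**2 = (-1289/9 + 119)**2 = (-218/9)**2 = 47524/81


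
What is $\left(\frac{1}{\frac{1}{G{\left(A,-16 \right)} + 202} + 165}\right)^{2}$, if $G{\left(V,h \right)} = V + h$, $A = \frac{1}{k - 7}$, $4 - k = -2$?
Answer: $\frac{34225}{931836676} \approx 3.6729 \cdot 10^{-5}$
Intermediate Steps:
$k = 6$ ($k = 4 - -2 = 4 + 2 = 6$)
$A = -1$ ($A = \frac{1}{6 - 7} = \frac{1}{-1} = -1$)
$\left(\frac{1}{\frac{1}{G{\left(A,-16 \right)} + 202} + 165}\right)^{2} = \left(\frac{1}{\frac{1}{\left(-1 - 16\right) + 202} + 165}\right)^{2} = \left(\frac{1}{\frac{1}{-17 + 202} + 165}\right)^{2} = \left(\frac{1}{\frac{1}{185} + 165}\right)^{2} = \left(\frac{1}{\frac{30526}{185}}\right)^{2} = \left(\frac{185}{30526}\right)^{2} = \frac{34225}{931836676}$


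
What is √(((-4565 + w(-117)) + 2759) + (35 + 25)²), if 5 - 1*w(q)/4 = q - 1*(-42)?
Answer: √2114 ≈ 45.978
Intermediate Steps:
w(q) = -148 - 4*q (w(q) = 20 - 4*(q - 1*(-42)) = 20 - 4*(q + 42) = 20 - 4*(42 + q) = 20 + (-168 - 4*q) = -148 - 4*q)
√(((-4565 + w(-117)) + 2759) + (35 + 25)²) = √(((-4565 + (-148 - 4*(-117))) + 2759) + (35 + 25)²) = √(((-4565 + (-148 + 468)) + 2759) + 60²) = √(((-4565 + 320) + 2759) + 3600) = √((-4245 + 2759) + 3600) = √(-1486 + 3600) = √2114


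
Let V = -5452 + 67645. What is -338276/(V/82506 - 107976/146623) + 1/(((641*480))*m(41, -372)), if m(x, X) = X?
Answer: -156127631818835978401621/8021768806258560 ≈ -1.9463e+7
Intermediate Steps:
V = 62193
-338276/(V/82506 - 107976/146623) + 1/(((641*480))*m(41, -372)) = -338276/(62193/82506 - 107976/146623) + 1/((641*480)*(-372)) = -338276/(62193*(1/82506) - 107976*1/146623) - 1/372/307680 = -338276/(20731/27502 - 107976/146623) + (1/307680)*(-1/372) = -338276/70085461/4032425746 - 1/114456960 = -338276*4032425746/70085461 - 1/114456960 = -1364072851653896/70085461 - 1/114456960 = -156127631818835978401621/8021768806258560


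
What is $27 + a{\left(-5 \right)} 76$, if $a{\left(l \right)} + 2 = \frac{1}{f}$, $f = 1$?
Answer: $-49$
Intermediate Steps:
$a{\left(l \right)} = -1$ ($a{\left(l \right)} = -2 + 1^{-1} = -2 + 1 = -1$)
$27 + a{\left(-5 \right)} 76 = 27 - 76 = -49$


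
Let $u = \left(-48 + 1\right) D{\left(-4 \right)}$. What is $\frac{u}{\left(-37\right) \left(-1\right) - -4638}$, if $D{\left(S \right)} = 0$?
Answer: $0$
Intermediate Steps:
$u = 0$ ($u = \left(-48 + 1\right) 0 = \left(-47\right) 0 = 0$)
$\frac{u}{\left(-37\right) \left(-1\right) - -4638} = \frac{0}{\left(-37\right) \left(-1\right) - -4638} = \frac{0}{37 + 4638} = \frac{0}{4675} = 0 \cdot \frac{1}{4675} = 0$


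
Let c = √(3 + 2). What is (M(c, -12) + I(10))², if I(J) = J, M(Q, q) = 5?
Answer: 225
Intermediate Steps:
c = √5 ≈ 2.2361
(M(c, -12) + I(10))² = (5 + 10)² = 15² = 225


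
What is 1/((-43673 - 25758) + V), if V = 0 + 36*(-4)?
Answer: -1/69575 ≈ -1.4373e-5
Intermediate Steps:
V = -144 (V = 0 - 144 = -144)
1/((-43673 - 25758) + V) = 1/((-43673 - 25758) - 144) = 1/(-69431 - 144) = 1/(-69575) = -1/69575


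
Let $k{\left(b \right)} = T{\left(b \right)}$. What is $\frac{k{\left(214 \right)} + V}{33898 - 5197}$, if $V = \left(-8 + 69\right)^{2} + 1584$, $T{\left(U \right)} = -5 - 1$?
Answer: $\frac{5299}{28701} \approx 0.18463$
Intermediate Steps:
$T{\left(U \right)} = -6$
$k{\left(b \right)} = -6$
$V = 5305$ ($V = 61^{2} + 1584 = 3721 + 1584 = 5305$)
$\frac{k{\left(214 \right)} + V}{33898 - 5197} = \frac{-6 + 5305}{33898 - 5197} = \frac{5299}{28701}$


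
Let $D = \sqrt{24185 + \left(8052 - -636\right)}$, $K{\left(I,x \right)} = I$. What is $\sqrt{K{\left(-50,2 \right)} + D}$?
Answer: $\sqrt{-50 + \sqrt{32873}} \approx 11.459$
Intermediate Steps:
$D = \sqrt{32873}$ ($D = \sqrt{24185 + \left(8052 + 636\right)} = \sqrt{24185 + 8688} = \sqrt{32873} \approx 181.31$)
$\sqrt{K{\left(-50,2 \right)} + D} = \sqrt{-50 + \sqrt{32873}}$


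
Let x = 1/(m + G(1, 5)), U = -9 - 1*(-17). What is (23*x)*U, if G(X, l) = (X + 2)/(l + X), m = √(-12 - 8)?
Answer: 368/81 - 1472*I*√5/81 ≈ 4.5432 - 40.636*I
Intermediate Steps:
m = 2*I*√5 (m = √(-20) = 2*I*√5 ≈ 4.4721*I)
G(X, l) = (2 + X)/(X + l)
U = 8 (U = -9 + 17 = 8)
x = 1/(½ + 2*I*√5) (x = 1/(2*I*√5 + (2 + 1)/(1 + 5)) = 1/(2*I*√5 + 3/6) = 1/(2*I*√5 + (⅙)*3) = 1/(2*I*√5 + ½) = 1/(½ + 2*I*√5) ≈ 0.024691 - 0.22085*I)
(23*x)*U = (23*(2/81 - 8*I*√5/81))*8 = (46/81 - 184*I*√5/81)*8 = 368/81 - 1472*I*√5/81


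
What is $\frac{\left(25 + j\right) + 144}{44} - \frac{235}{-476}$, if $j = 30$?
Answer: $\frac{13133}{2618} \approx 5.0164$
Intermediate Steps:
$\frac{\left(25 + j\right) + 144}{44} - \frac{235}{-476} = \frac{\left(25 + 30\right) + 144}{44} - \frac{235}{-476} = \left(55 + 144\right) \frac{1}{44} - - \frac{235}{476} = 199 \cdot \frac{1}{44} + \frac{235}{476} = \frac{199}{44} + \frac{235}{476} = \frac{13133}{2618}$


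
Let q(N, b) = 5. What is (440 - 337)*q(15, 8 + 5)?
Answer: 515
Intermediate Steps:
(440 - 337)*q(15, 8 + 5) = (440 - 337)*5 = 103*5 = 515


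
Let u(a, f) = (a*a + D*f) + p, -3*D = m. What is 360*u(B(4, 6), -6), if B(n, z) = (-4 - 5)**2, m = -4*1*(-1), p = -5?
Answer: 2363040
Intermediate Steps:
m = 4 (m = -4*(-1) = 4)
B(n, z) = 81 (B(n, z) = (-9)**2 = 81)
D = -4/3 (D = -1/3*4 = -4/3 ≈ -1.3333)
u(a, f) = -5 + a**2 - 4*f/3 (u(a, f) = (a*a - 4*f/3) - 5 = (a**2 - 4*f/3) - 5 = -5 + a**2 - 4*f/3)
360*u(B(4, 6), -6) = 360*(-5 + 81**2 - 4/3*(-6)) = 360*(-5 + 6561 + 8) = 360*6564 = 2363040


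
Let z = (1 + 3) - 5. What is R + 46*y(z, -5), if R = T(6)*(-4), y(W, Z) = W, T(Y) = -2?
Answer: -38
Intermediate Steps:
z = -1 (z = 4 - 5 = -1)
R = 8 (R = -2*(-4) = 8)
R + 46*y(z, -5) = 8 + 46*(-1) = 8 - 46 = -38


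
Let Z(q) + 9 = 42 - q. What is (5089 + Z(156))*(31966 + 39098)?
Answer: 352903824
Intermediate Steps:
Z(q) = 33 - q (Z(q) = -9 + (42 - q) = 33 - q)
(5089 + Z(156))*(31966 + 39098) = (5089 + (33 - 1*156))*(31966 + 39098) = (5089 + (33 - 156))*71064 = (5089 - 123)*71064 = 4966*71064 = 352903824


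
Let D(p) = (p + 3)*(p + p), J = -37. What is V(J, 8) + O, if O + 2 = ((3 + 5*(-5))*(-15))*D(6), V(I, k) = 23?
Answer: 35661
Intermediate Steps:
D(p) = 2*p*(3 + p) (D(p) = (3 + p)*(2*p) = 2*p*(3 + p))
O = 35638 (O = -2 + ((3 + 5*(-5))*(-15))*(2*6*(3 + 6)) = -2 + ((3 - 25)*(-15))*(2*6*9) = -2 - 22*(-15)*108 = -2 + 330*108 = -2 + 35640 = 35638)
V(J, 8) + O = 23 + 35638 = 35661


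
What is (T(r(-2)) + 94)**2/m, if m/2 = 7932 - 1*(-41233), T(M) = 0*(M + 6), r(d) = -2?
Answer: 4418/49165 ≈ 0.089861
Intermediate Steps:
T(M) = 0 (T(M) = 0*(6 + M) = 0)
m = 98330 (m = 2*(7932 - 1*(-41233)) = 2*(7932 + 41233) = 2*49165 = 98330)
(T(r(-2)) + 94)**2/m = (0 + 94)**2/98330 = 94**2*(1/98330) = 8836*(1/98330) = 4418/49165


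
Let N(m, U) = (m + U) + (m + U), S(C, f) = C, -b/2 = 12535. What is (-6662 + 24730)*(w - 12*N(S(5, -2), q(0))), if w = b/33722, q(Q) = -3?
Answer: -14849420684/16861 ≈ -8.8070e+5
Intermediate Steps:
b = -25070 (b = -2*12535 = -25070)
w = -12535/16861 (w = -25070/33722 = -25070*1/33722 = -12535/16861 ≈ -0.74343)
N(m, U) = 2*U + 2*m (N(m, U) = (U + m) + (U + m) = 2*U + 2*m)
(-6662 + 24730)*(w - 12*N(S(5, -2), q(0))) = (-6662 + 24730)*(-12535/16861 - 12*(2*(-3) + 2*5)) = 18068*(-12535/16861 - 12*(-6 + 10)) = 18068*(-12535/16861 - 12*4) = 18068*(-12535/16861 - 48) = 18068*(-821863/16861) = -14849420684/16861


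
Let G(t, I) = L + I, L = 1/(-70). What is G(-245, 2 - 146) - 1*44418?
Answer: -3119341/70 ≈ -44562.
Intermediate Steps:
L = -1/70 ≈ -0.014286
G(t, I) = -1/70 + I
G(-245, 2 - 146) - 1*44418 = (-1/70 + (2 - 146)) - 1*44418 = (-1/70 - 144) - 44418 = -10081/70 - 44418 = -3119341/70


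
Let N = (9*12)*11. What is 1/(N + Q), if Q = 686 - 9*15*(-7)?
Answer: 1/2819 ≈ 0.00035474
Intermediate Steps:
N = 1188 (N = 108*11 = 1188)
Q = 1631 (Q = 686 - 135*(-7) = 686 + 945 = 1631)
1/(N + Q) = 1/(1188 + 1631) = 1/2819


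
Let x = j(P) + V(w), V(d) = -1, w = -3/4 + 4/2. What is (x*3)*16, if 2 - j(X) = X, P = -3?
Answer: 192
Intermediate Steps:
j(X) = 2 - X
w = 5/4 (w = -3*¼ + 4*(½) = -¾ + 2 = 5/4 ≈ 1.2500)
x = 4 (x = (2 - 1*(-3)) - 1 = (2 + 3) - 1 = 5 - 1 = 4)
(x*3)*16 = (4*3)*16 = 12*16 = 192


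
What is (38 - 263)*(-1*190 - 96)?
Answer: 64350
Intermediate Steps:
(38 - 263)*(-1*190 - 96) = -225*(-190 - 96) = -225*(-286) = 64350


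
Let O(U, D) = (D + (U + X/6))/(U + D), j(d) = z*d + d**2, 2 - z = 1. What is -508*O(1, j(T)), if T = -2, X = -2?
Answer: -4064/9 ≈ -451.56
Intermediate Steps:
z = 1 (z = 2 - 1*1 = 2 - 1 = 1)
j(d) = d + d**2 (j(d) = 1*d + d**2 = d + d**2)
O(U, D) = (-1/3 + D + U)/(D + U) (O(U, D) = (D + (U - 2/6))/(U + D) = (D + (U - 2*1/6))/(D + U) = (D + (U - 1/3))/(D + U) = (D + (-1/3 + U))/(D + U) = (-1/3 + D + U)/(D + U))
-508*O(1, j(T)) = -508*(-1/3 - 2*(1 - 2) + 1)/(-2*(1 - 2) + 1) = -508*(-1/3 - 2*(-1) + 1)/(-2*(-1) + 1) = -508*(-1/3 + 2 + 1)/(2 + 1) = -508*8/(3*3) = -508*8/9 = -4064/9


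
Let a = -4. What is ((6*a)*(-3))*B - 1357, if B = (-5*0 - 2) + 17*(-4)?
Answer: -6397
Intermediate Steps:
B = -70 (B = (0 - 2) - 68 = -2 - 68 = -70)
((6*a)*(-3))*B - 1357 = ((6*(-4))*(-3))*(-70) - 1357 = -24*(-3)*(-70) - 1357 = 72*(-70) - 1357 = -5040 - 1357 = -6397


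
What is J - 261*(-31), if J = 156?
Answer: 8247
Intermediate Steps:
J - 261*(-31) = 156 - 261*(-31) = 156 + 8091 = 8247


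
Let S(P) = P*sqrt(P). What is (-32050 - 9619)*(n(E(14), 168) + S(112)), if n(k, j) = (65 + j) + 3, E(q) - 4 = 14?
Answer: -9833884 - 18667712*sqrt(7) ≈ -5.9224e+7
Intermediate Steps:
S(P) = P**(3/2)
E(q) = 18 (E(q) = 4 + 14 = 18)
n(k, j) = 68 + j
(-32050 - 9619)*(n(E(14), 168) + S(112)) = (-32050 - 9619)*((68 + 168) + 112**(3/2)) = -41669*(236 + 448*sqrt(7)) = -9833884 - 18667712*sqrt(7)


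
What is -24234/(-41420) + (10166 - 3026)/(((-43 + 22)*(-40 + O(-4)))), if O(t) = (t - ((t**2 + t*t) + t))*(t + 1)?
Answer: -397678/72485 ≈ -5.4864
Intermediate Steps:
O(t) = -2*t**2*(1 + t) (O(t) = (t - ((t**2 + t**2) + t))*(1 + t) = (t - (2*t**2 + t))*(1 + t) = (t - (t + 2*t**2))*(1 + t) = (t + (-t - 2*t**2))*(1 + t) = (-2*t**2)*(1 + t) = -2*t**2*(1 + t))
-24234/(-41420) + (10166 - 3026)/(((-43 + 22)*(-40 + O(-4)))) = -24234/(-41420) + (10166 - 3026)/(((-43 + 22)*(-40 + 2*(-4)**2*(-1 - 1*(-4))))) = -24234*(-1/41420) + 7140/((-21*(-40 + 2*16*(-1 + 4)))) = 12117/20710 + 7140/((-21*(-40 + 2*16*3))) = 12117/20710 + 7140/((-21*(-40 + 96))) = 12117/20710 + 7140/((-21*56)) = 12117/20710 + 7140/(-1176) = 12117/20710 + 7140*(-1/1176) = 12117/20710 - 85/14 = -397678/72485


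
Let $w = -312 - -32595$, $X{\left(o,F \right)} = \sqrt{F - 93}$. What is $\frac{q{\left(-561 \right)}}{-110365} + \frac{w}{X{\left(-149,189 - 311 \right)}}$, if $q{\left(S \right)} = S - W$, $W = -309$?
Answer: $\frac{252}{110365} - \frac{32283 i \sqrt{215}}{215} \approx 0.0022833 - 2201.7 i$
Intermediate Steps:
$q{\left(S \right)} = 309 + S$ ($q{\left(S \right)} = S - -309 = S + 309 = 309 + S$)
$X{\left(o,F \right)} = \sqrt{-93 + F}$
$w = 32283$ ($w = -312 + 32595 = 32283$)
$\frac{q{\left(-561 \right)}}{-110365} + \frac{w}{X{\left(-149,189 - 311 \right)}} = \frac{309 - 561}{-110365} + \frac{32283}{\sqrt{-93 + \left(189 - 311\right)}} = \left(-252\right) \left(- \frac{1}{110365}\right) + \frac{32283}{\sqrt{-93 + \left(189 - 311\right)}} = \frac{252}{110365} + \frac{32283}{\sqrt{-93 - 122}} = \frac{252}{110365} + \frac{32283}{\sqrt{-215}} = \frac{252}{110365} + \frac{32283}{i \sqrt{215}} = \frac{252}{110365} + 32283 \left(- \frac{i \sqrt{215}}{215}\right) = \frac{252}{110365} - \frac{32283 i \sqrt{215}}{215}$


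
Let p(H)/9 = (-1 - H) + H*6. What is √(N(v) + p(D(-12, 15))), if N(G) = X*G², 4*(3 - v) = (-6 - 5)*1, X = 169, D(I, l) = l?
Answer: √100057/4 ≈ 79.079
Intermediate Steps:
p(H) = -9 + 45*H (p(H) = 9*((-1 - H) + H*6) = 9*((-1 - H) + 6*H) = 9*(-1 + 5*H) = -9 + 45*H)
v = 23/4 (v = 3 - (-6 - 5)/4 = 3 - (-11)/4 = 3 - ¼*(-11) = 3 + 11/4 = 23/4 ≈ 5.7500)
N(G) = 169*G²
√(N(v) + p(D(-12, 15))) = √(169*(23/4)² + (-9 + 45*15)) = √(169*(529/16) + (-9 + 675)) = √(89401/16 + 666) = √(100057/16) = √100057/4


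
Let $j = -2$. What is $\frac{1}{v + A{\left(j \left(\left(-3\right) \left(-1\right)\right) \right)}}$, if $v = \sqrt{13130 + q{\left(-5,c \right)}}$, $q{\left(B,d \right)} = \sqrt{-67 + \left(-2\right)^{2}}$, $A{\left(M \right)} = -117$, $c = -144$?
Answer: $- \frac{1}{117 - \sqrt{13130 + 3 i \sqrt{7}}} \approx -0.4142 - 0.0059432 i$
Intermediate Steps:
$q{\left(B,d \right)} = 3 i \sqrt{7}$ ($q{\left(B,d \right)} = \sqrt{-67 + 4} = \sqrt{-63} = 3 i \sqrt{7}$)
$v = \sqrt{13130 + 3 i \sqrt{7}} \approx 114.59 + 0.0346 i$
$\frac{1}{v + A{\left(j \left(\left(-3\right) \left(-1\right)\right) \right)}} = \frac{1}{\sqrt{13130 + 3 i \sqrt{7}} - 117} = \frac{1}{-117 + \sqrt{13130 + 3 i \sqrt{7}}}$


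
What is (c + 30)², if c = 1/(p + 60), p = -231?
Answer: 26306641/29241 ≈ 899.65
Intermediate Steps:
c = -1/171 (c = 1/(-231 + 60) = 1/(-171) = -1/171 ≈ -0.0058480)
(c + 30)² = (-1/171 + 30)² = (5129/171)² = 26306641/29241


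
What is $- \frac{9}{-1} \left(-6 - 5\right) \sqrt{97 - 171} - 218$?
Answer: $-218 - 99 i \sqrt{74} \approx -218.0 - 851.63 i$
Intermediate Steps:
$- \frac{9}{-1} \left(-6 - 5\right) \sqrt{97 - 171} - 218 = \left(-9\right) \left(-1\right) \left(-11\right) \sqrt{-74} - 218 = 9 \left(-11\right) i \sqrt{74} - 218 = - 99 i \sqrt{74} - 218 = -218 - 99 i \sqrt{74}$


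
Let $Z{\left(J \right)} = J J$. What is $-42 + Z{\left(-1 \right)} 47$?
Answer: $5$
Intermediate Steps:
$Z{\left(J \right)} = J^{2}$
$-42 + Z{\left(-1 \right)} 47 = -42 + \left(-1\right)^{2} \cdot 47 = -42 + 1 \cdot 47 = -42 + 47 = 5$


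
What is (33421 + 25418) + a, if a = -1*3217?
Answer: 55622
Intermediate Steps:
a = -3217
(33421 + 25418) + a = (33421 + 25418) - 3217 = 58839 - 3217 = 55622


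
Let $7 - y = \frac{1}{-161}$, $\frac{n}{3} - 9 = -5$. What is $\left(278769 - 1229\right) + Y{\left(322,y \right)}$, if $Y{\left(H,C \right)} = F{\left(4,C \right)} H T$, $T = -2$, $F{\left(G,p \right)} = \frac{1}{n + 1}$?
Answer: $\frac{3607376}{13} \approx 2.7749 \cdot 10^{5}$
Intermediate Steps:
$n = 12$ ($n = 27 + 3 \left(-5\right) = 27 - 15 = 12$)
$F{\left(G,p \right)} = \frac{1}{13}$ ($F{\left(G,p \right)} = \frac{1}{12 + 1} = \frac{1}{13}$)
$y = \frac{1128}{161}$ ($y = 7 - \frac{1}{-161} = 7 - - \frac{1}{161} = 7 + \frac{1}{161} = \frac{1128}{161} \approx 7.0062$)
$Y{\left(H,C \right)} = - \frac{2 H}{13}$ ($Y{\left(H,C \right)} = \frac{H}{13} \left(-2\right) = - \frac{2 H}{13}$)
$\left(278769 - 1229\right) + Y{\left(322,y \right)} = \left(278769 - 1229\right) - \frac{644}{13} = 277540 - \frac{644}{13} = \frac{3607376}{13}$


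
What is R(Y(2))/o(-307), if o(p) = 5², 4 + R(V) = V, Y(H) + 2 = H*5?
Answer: 4/25 ≈ 0.16000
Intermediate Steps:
Y(H) = -2 + 5*H (Y(H) = -2 + H*5 = -2 + 5*H)
R(V) = -4 + V
o(p) = 25
R(Y(2))/o(-307) = (-4 + (-2 + 5*2))/25 = (-4 + (-2 + 10))*(1/25) = (-4 + 8)*(1/25) = 4*(1/25) = 4/25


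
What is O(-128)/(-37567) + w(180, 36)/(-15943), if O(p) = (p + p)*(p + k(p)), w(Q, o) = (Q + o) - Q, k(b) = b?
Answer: -1046192860/598930681 ≈ -1.7468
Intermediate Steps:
w(Q, o) = o
O(p) = 4*p**2 (O(p) = (p + p)*(p + p) = (2*p)*(2*p) = 4*p**2)
O(-128)/(-37567) + w(180, 36)/(-15943) = (4*(-128)**2)/(-37567) + 36/(-15943) = (4*16384)*(-1/37567) + 36*(-1/15943) = 65536*(-1/37567) - 36/15943 = -65536/37567 - 36/15943 = -1046192860/598930681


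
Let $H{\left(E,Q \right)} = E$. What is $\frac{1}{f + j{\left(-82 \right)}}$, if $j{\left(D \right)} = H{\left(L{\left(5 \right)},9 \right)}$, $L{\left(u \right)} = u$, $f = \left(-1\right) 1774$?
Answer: $- \frac{1}{1769} \approx -0.00056529$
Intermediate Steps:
$f = -1774$
$j{\left(D \right)} = 5$
$\frac{1}{f + j{\left(-82 \right)}} = \frac{1}{-1774 + 5} = \frac{1}{-1769} = - \frac{1}{1769}$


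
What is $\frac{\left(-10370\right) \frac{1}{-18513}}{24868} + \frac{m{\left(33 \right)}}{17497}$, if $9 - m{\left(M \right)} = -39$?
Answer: $\frac{655286633}{236920333122} \approx 0.0027659$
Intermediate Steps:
$m{\left(M \right)} = 48$ ($m{\left(M \right)} = 9 - -39 = 9 + 39 = 48$)
$\frac{\left(-10370\right) \frac{1}{-18513}}{24868} + \frac{m{\left(33 \right)}}{17497} = \frac{\left(-10370\right) \frac{1}{-18513}}{24868} + \frac{48}{17497} = \left(-10370\right) \left(- \frac{1}{18513}\right) \frac{1}{24868} + 48 \cdot \frac{1}{17497} = \frac{610}{1089} \cdot \frac{1}{24868} + \frac{48}{17497} = \frac{305}{13540626} + \frac{48}{17497} = \frac{655286633}{236920333122}$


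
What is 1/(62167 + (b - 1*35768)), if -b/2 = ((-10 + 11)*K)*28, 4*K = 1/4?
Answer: 2/52791 ≈ 3.7885e-5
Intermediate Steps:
K = 1/16 (K = (¼)/4 = (¼)*(¼) = 1/16 ≈ 0.062500)
b = -7/2 (b = -2*(-10 + 11)*(1/16)*28 = -2*1*(1/16)*28 = -28/8 = -2*7/4 = -7/2 ≈ -3.5000)
1/(62167 + (b - 1*35768)) = 1/(62167 + (-7/2 - 1*35768)) = 1/(62167 + (-7/2 - 35768)) = 1/(62167 - 71543/2) = 1/(52791/2) = 2/52791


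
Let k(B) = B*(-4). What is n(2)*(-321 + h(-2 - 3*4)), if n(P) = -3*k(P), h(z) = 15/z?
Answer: -54108/7 ≈ -7729.7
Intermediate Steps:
k(B) = -4*B
n(P) = 12*P (n(P) = -(-12)*P = 12*P)
n(2)*(-321 + h(-2 - 3*4)) = (12*2)*(-321 + 15/(-2 - 3*4)) = 24*(-321 + 15/(-2 - 12)) = 24*(-321 + 15/(-14)) = 24*(-321 + 15*(-1/14)) = 24*(-321 - 15/14) = 24*(-4509/14) = -54108/7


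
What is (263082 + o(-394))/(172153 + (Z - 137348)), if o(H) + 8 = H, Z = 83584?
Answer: 87560/39463 ≈ 2.2188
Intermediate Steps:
o(H) = -8 + H
(263082 + o(-394))/(172153 + (Z - 137348)) = (263082 + (-8 - 394))/(172153 + (83584 - 137348)) = (263082 - 402)/(172153 - 53764) = 262680/118389 = 262680*(1/118389) = 87560/39463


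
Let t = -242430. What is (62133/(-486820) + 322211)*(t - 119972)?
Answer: -28422952734621287/243410 ≈ -1.1677e+11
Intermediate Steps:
(62133/(-486820) + 322211)*(t - 119972) = (62133/(-486820) + 322211)*(-242430 - 119972) = (62133*(-1/486820) + 322211)*(-362402) = (-62133/486820 + 322211)*(-362402) = (156858696887/486820)*(-362402) = -28422952734621287/243410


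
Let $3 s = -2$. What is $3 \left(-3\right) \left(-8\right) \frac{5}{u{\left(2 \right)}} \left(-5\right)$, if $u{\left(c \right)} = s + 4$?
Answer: $-540$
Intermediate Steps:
$s = - \frac{2}{3}$ ($s = \frac{1}{3} \left(-2\right) = - \frac{2}{3} \approx -0.66667$)
$u{\left(c \right)} = \frac{10}{3}$ ($u{\left(c \right)} = - \frac{2}{3} + 4 = \frac{10}{3}$)
$3 \left(-3\right) \left(-8\right) \frac{5}{u{\left(2 \right)}} \left(-5\right) = 3 \left(-3\right) \left(-8\right) \frac{5}{\frac{10}{3}} \left(-5\right) = \left(-9\right) \left(-8\right) 5 \cdot \frac{3}{10} \left(-5\right) = 72 \cdot \frac{3}{2} \left(-5\right) = 72 \left(- \frac{15}{2}\right) = -540$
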